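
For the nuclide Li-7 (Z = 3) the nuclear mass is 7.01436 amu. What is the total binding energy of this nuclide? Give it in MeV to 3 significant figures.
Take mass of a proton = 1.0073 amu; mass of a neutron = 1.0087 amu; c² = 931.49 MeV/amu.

39.4 MeV

The nucleus contains 3 protons and 7 − 3 = 4 neutrons.
Σm = 3·m_p + 4·m_n = 3.0219 + 4.0348 = 7.0567 amu
The mass defect is 7.0567 − 7.01436 = 0.04234 amu.
Converting to energy: 0.04234 amu × 931.49 MeV/amu = 39.4393 MeV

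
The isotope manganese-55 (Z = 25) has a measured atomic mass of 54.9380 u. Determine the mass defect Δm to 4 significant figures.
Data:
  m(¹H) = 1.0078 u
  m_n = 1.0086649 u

0.5169 u

Mass of separated nucleons = 25(1.0078) + 30(1.0086649) = 25.1950 + 30.2599470 = 55.4549470 u
Δm = 55.4549470 − 54.9380 = 0.5169470 u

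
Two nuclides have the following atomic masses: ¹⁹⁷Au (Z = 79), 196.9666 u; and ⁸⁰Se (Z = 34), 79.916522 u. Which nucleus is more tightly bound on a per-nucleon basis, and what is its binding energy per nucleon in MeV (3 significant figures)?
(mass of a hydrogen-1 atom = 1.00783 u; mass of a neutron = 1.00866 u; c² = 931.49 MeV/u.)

⁸⁰Se; 8.71 MeV/nucleon

¹⁹⁷Au: Σm = 79(1.00783) + 118(1.00866) = 198.64045 u; Δm = 1.67385 u; E_B = 1559.17 MeV; E_B/A = 7.9146 MeV
⁸⁰Se: Σm = 34(1.00783) + 46(1.00866) = 80.66458 u; Δm = 0.748058 u; E_B = 696.81 MeV; E_B/A = 8.710 MeV
⁸⁰Se has the higher binding energy per nucleon, so it is the more tightly bound nucleus.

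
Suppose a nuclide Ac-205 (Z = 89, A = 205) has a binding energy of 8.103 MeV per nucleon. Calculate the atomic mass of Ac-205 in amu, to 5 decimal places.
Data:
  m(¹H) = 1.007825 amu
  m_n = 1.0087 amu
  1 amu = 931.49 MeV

Total binding energy = 205 × 8.103 = 1661.115 MeV
Mass defect = 1661.115 MeV / (931.49 MeV/amu) = 1.7832881 amu
Constituent mass = 89(1.007825) + 116(1.0087) = 206.705625 amu
Atomic mass = 206.705625 − 1.7832881 = 204.9223369 amu ≈ 204.92234 amu (to 5 decimal places)

204.92234 amu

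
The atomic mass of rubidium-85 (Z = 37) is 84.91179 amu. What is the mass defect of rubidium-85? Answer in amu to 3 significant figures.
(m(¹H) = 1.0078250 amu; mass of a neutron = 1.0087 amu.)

Total constituent mass: 37 × 1.0078250 + 48 × 1.0087 = 85.7071250 amu
Mass defect Δm = 85.7071250 − 84.91179 = 0.7953350 amu

0.795 amu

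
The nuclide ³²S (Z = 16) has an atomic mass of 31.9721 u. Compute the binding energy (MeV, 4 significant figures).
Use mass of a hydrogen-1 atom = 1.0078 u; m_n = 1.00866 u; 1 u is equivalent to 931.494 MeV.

With 16 protons and 16 neutrons (A = 32):
Total constituent mass: 16 × 1.0078 + 16 × 1.00866 = 32.26336 u
The mass defect is 32.26336 − 31.9721 = 0.29126 u.
Converting to energy: 0.29126 u × 931.494 MeV/u = 271.307 MeV

271.3 MeV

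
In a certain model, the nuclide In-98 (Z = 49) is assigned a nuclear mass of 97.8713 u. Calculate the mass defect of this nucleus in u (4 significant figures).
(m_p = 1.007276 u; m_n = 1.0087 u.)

Total constituent mass: 49 × 1.007276 + 49 × 1.0087 = 98.782824 u
Δm = 98.782824 − 97.8713 = 0.911524 u

0.9115 u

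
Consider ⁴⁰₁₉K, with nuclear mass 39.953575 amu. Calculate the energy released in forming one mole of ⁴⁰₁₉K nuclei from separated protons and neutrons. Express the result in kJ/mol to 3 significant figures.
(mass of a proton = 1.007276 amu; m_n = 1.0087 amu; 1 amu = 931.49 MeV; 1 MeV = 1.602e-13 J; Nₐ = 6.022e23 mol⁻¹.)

3.30e+10 kJ/mol

Total constituent mass: 19 × 1.007276 + 21 × 1.0087 = 40.320944 amu
Mass defect Δm = 40.320944 − 39.953575 = 0.367369 amu
Converting to energy: 0.367369 amu × 931.49 MeV/amu = 342.201 MeV
Per nucleus in joules: 342.201 MeV × 1.602e-13 J/MeV = 5.4821e-11 J
Per mole: 5.4821e-11 J × 6.022e23 mol⁻¹ = 3.3013e+13 J/mol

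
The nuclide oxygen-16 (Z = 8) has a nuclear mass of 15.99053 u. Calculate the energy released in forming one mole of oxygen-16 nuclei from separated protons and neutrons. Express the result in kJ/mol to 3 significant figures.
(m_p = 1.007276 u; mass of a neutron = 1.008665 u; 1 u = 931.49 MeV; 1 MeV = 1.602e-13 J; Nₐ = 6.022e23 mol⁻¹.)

1.23e+10 kJ/mol

Total constituent mass: 8 × 1.007276 + 8 × 1.008665 = 16.127528 u
Mass defect Δm = 16.127528 − 15.99053 = 0.136998 u
Binding energy = Δm·c² = 0.136998 × 931.49 MeV/u = 127.612 MeV
Per nucleus in joules: 127.612 MeV × 1.602e-13 J/MeV = 2.0443e-11 J
Per mole: 2.0443e-11 J × 6.022e23 mol⁻¹ = 1.2311e+13 J/mol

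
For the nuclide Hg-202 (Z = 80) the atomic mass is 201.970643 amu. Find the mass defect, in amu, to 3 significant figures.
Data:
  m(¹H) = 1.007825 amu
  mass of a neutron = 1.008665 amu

Z = 80, so N = A − Z = 202 − 80 = 122.
Total constituent mass: 80 × 1.007825 + 122 × 1.008665 = 203.683130 amu
Δm = 203.683130 − 201.970643 = 1.712487 amu

1.71 amu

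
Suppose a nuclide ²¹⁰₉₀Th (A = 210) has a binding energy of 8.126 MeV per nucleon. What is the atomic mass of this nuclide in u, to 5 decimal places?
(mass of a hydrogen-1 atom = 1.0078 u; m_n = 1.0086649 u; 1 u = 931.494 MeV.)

209.90983 u

Total binding energy = 210 × 8.126 = 1706.460 MeV
Mass defect = 1706.460 MeV / (931.494 MeV/u) = 1.8319603 u
Constituent mass = 90(1.0078) + 120(1.0086649) = 211.7417880 u
Atomic mass = 211.7417880 − 1.8319603 = 209.9098277 u ≈ 209.90983 u (to 5 decimal places)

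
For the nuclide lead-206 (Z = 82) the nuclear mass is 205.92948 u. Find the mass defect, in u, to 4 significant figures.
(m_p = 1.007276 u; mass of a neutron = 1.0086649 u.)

1.742 u

Σm = 82·m_p + 124·m_n = 82.596632 + 125.0744476 = 207.6710796 u
The mass defect is 207.6710796 − 205.92948 = 1.7415996 u.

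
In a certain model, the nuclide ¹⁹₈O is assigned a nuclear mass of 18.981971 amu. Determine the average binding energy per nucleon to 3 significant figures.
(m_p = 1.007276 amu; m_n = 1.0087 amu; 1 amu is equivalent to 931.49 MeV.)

Total constituent mass: 8 × 1.007276 + 11 × 1.0087 = 19.153908 amu
Δm = 19.153908 − 18.981971 = 0.171937 amu
Converting to energy: 0.171937 amu × 931.49 MeV/amu = 160.158 MeV
Per nucleon: 160.158 / 19 = 8.429 MeV

8.43 MeV/nucleon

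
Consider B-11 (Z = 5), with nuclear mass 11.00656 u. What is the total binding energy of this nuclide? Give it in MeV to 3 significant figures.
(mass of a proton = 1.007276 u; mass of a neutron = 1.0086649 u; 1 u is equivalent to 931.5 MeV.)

Total constituent mass: 5 × 1.007276 + 6 × 1.0086649 = 11.0883694 u
Δm = 11.0883694 − 11.00656 = 0.0818094 u
E_B = 0.0818094 × 931.5 = 76.2055 MeV

76.2 MeV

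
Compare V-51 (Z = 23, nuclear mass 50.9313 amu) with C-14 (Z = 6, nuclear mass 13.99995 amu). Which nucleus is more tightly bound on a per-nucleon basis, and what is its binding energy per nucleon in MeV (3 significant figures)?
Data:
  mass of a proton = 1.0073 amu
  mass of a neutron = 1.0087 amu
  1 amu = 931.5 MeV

V-51: Σm = 23(1.0073) + 28(1.0087) = 51.4115 amu; Δm = 0.4802 amu; E_B = 447.31 MeV; E_B/A = 8.771 MeV
C-14: Σm = 6(1.0073) + 8(1.0087) = 14.1134 amu; Δm = 0.11345 amu; E_B = 105.6787 MeV; E_B/A = 7.548 MeV
V-51 has the higher binding energy per nucleon, so it is the more tightly bound nucleus.

V-51; 8.77 MeV/nucleon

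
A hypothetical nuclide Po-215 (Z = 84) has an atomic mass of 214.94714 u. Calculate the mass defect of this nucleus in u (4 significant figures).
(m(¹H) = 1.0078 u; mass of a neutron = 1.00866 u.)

1.843 u

The nucleus contains 84 protons and 215 − 84 = 131 neutrons.
Total constituent mass: 84 × 1.0078 + 131 × 1.00866 = 216.78966 u
Mass defect Δm = 216.78966 − 214.94714 = 1.84252 u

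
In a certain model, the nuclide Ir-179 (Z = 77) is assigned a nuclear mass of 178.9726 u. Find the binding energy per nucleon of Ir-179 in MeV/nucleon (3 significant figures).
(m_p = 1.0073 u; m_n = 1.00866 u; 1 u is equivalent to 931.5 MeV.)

Mass of separated nucleons = 77(1.0073) + 102(1.00866) = 77.5621 + 102.88332 = 180.44542 u
Mass defect Δm = 180.44542 − 178.9726 = 1.47282 u
E_B = 1.47282 × 931.5 = 1371.93 MeV
Dividing by A = 179 gives 7.664 MeV per nucleon.

7.66 MeV/nucleon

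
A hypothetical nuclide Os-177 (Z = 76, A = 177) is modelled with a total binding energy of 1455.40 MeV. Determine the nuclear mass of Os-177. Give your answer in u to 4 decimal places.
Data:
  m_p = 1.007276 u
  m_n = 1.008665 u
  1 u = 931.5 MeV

176.8657 u

Mass defect = 1455.40 MeV / (931.5 MeV/u) = 1.562426 u
Constituent mass = 76(1.007276) + 101(1.008665) = 178.428141 u
Nuclear mass = 178.428141 − 1.562426 = 176.865715 u ≈ 176.8657 u (to 4 decimal places)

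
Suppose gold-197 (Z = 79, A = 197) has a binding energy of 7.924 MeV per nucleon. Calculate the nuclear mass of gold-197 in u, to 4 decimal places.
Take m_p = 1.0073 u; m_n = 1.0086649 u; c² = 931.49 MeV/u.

Total binding energy = 197 × 7.924 = 1561.028 MeV
Mass defect = 1561.028 MeV / (931.49 MeV/u) = 1.675840 u
Constituent mass = 79(1.0073) + 118(1.0086649) = 198.5991582 u
Nuclear mass = 198.5991582 − 1.675840 = 196.9233182 u ≈ 196.9233 u (to 4 decimal places)

196.9233 u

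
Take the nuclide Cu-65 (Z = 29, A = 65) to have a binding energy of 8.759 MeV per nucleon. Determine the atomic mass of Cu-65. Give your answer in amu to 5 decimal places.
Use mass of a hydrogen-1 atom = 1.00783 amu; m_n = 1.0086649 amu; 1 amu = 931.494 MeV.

Total binding energy = 65 × 8.759 = 569.335 MeV
Mass defect = 569.335 MeV / (931.494 MeV/amu) = 0.6112063 amu
Constituent mass = 29(1.00783) + 36(1.0086649) = 65.5390064 amu
Atomic mass = 65.5390064 − 0.6112063 = 64.9278001 amu ≈ 64.92780 amu (to 5 decimal places)

64.92780 amu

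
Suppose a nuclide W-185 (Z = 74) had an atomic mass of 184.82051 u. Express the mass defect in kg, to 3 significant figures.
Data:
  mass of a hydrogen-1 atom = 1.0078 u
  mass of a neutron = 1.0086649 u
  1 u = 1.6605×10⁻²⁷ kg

With 74 protons and 111 neutrons (A = 185):
Total constituent mass: 74 × 1.0078 + 111 × 1.0086649 = 186.5390039 u
The mass defect is 186.5390039 − 184.82051 = 1.7184939 u.
In SI units: 1.7184939 u × 1.6605×10⁻²⁷ kg/u = 2.8536e-27 kg

2.85e-27 kg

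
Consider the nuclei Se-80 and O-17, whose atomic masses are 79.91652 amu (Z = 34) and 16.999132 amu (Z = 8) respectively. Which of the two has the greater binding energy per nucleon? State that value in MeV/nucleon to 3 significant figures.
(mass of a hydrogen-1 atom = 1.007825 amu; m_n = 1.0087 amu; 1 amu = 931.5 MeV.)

Se-80; 8.73 MeV/nucleon

Se-80: Σm = 34(1.007825) + 46(1.0087) = 80.666250 amu; Δm = 0.749730 amu; E_B = 698.37 MeV; E_B/A = 8.730 MeV
O-17: Σm = 8(1.007825) + 9(1.0087) = 17.140900 amu; Δm = 0.141768 amu; E_B = 132.06 MeV; E_B/A = 7.768 MeV
Se-80 has the higher binding energy per nucleon, so it is the more tightly bound nucleus.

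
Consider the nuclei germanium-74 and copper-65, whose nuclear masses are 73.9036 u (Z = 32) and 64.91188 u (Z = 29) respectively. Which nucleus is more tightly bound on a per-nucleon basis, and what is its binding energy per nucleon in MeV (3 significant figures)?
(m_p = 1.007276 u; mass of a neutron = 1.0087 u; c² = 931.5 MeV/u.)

copper-65; 8.78 MeV/nucleon

germanium-74: Σm = 32(1.007276) + 42(1.0087) = 74.598232 u; Δm = 0.694632 u; E_B = 647.05 MeV; E_B/A = 8.744 MeV
copper-65: Σm = 29(1.007276) + 36(1.0087) = 65.524204 u; Δm = 0.612324 u; E_B = 570.38 MeV; E_B/A = 8.775 MeV
copper-65 has the higher binding energy per nucleon, so it is the more tightly bound nucleus.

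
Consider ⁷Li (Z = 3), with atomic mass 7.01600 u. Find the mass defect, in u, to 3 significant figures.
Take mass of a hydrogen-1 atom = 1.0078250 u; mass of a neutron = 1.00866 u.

Mass of separated nucleons = 3(1.0078250) + 4(1.00866) = 3.0234750 + 4.03464 = 7.0581150 u
Δm = 7.0581150 − 7.01600 = 0.0421150 u

0.0421 u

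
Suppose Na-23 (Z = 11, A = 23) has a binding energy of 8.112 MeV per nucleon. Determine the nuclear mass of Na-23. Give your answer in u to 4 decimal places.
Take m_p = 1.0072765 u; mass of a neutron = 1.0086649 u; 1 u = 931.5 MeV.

22.9837 u

Total binding energy = 23 × 8.112 = 186.576 MeV
Mass defect = 186.576 MeV / (931.5 MeV/u) = 0.200296 u
Constituent mass = 11(1.0072765) + 12(1.0086649) = 23.1840203 u
Nuclear mass = 23.1840203 − 0.200296 = 22.9837243 u ≈ 22.9837 u (to 4 decimal places)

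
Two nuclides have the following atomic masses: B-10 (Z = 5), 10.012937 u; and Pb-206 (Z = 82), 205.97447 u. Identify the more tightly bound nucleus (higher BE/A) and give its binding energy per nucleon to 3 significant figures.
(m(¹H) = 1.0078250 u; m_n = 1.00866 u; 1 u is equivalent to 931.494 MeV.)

B-10: Σm = 5(1.0078250) + 5(1.00866) = 10.0824250 u; Δm = 0.0694880 u; E_B = 64.728 MeV; E_B/A = 6.473 MeV
Pb-206: Σm = 82(1.0078250) + 124(1.00866) = 207.7154900 u; Δm = 1.7410200 u; E_B = 1621.75 MeV; E_B/A = 7.873 MeV
Pb-206 has the higher binding energy per nucleon, so it is the more tightly bound nucleus.

Pb-206; 7.87 MeV/nucleon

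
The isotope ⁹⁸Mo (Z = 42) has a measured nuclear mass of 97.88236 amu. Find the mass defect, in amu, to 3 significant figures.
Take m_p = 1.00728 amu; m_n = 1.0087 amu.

Σm = 42·m_p + 56·m_n = 42.30576 + 56.4872 = 98.79296 amu
Mass defect Δm = 98.79296 − 97.88236 = 0.91060 amu

0.911 amu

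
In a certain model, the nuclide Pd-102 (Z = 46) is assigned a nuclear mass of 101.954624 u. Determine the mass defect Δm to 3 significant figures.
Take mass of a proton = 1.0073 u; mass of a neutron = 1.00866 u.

0.866 u

Σm = 46·m_p + 56·m_n = 46.3358 + 56.48496 = 102.82076 u
Δm = 102.82076 − 101.954624 = 0.866136 u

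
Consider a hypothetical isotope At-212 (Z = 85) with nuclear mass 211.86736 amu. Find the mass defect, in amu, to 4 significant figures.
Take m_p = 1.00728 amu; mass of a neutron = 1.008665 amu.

Z = 85, so N = A − Z = 212 − 85 = 127.
Σm = 85·m_p + 127·m_n = 85.61880 + 128.100455 = 213.719255 amu
The mass defect is 213.719255 − 211.86736 = 1.851895 amu.

1.852 amu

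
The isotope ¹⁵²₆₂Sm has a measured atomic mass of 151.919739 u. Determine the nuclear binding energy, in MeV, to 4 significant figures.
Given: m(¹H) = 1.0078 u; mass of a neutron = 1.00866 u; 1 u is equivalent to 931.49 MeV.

Σm = 62·m(¹H) + 90·m_n = 62.4836 + 90.77940 = 153.26300 u
Δm = 153.26300 − 151.919739 = 1.343261 u
Converting to energy: 1.343261 u × 931.49 MeV/u = 1251.23 MeV

1251 MeV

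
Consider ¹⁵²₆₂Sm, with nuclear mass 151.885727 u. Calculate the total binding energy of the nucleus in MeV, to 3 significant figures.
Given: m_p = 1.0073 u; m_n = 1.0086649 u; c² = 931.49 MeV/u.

1250 MeV

Mass of separated nucleons = 62(1.0073) + 90(1.0086649) = 62.4526 + 90.7798410 = 153.2324410 u
Mass defect Δm = 153.2324410 − 151.885727 = 1.3467140 u
E_B = 1.3467140 × 931.49 = 1254.45 MeV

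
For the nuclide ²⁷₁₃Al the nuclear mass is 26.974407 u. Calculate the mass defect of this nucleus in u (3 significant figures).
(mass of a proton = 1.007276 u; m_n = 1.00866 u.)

0.241 u

With 13 protons and 14 neutrons (A = 27):
Mass of separated nucleons = 13(1.007276) + 14(1.00866) = 13.094588 + 14.12124 = 27.215828 u
Δm = 27.215828 − 26.974407 = 0.241421 u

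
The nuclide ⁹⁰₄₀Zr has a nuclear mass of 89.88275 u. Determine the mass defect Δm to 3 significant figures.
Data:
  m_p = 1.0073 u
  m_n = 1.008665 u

0.843 u

Mass of separated nucleons = 40(1.0073) + 50(1.008665) = 40.2920 + 50.433250 = 90.725250 u
Δm = 90.725250 − 89.88275 = 0.842500 u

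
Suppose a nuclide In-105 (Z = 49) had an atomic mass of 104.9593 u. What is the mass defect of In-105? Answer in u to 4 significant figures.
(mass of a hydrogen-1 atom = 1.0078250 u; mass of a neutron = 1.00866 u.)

Total constituent mass: 49 × 1.0078250 + 56 × 1.00866 = 105.8683850 u
The mass defect is 105.8683850 − 104.9593 = 0.9090850 u.

0.9091 u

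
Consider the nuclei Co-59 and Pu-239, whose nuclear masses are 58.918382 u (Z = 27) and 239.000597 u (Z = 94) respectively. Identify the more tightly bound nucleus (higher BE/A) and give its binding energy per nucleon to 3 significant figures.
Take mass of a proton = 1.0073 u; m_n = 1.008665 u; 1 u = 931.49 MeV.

Co-59; 8.78 MeV/nucleon

Co-59: Σm = 27(1.0073) + 32(1.008665) = 59.474380 u; Δm = 0.555998 u; E_B = 517.91 MeV; E_B/A = 8.778 MeV
Pu-239: Σm = 94(1.0073) + 145(1.008665) = 240.942625 u; Δm = 1.942028 u; E_B = 1809.0 MeV; E_B/A = 7.569 MeV
Co-59 has the higher binding energy per nucleon, so it is the more tightly bound nucleus.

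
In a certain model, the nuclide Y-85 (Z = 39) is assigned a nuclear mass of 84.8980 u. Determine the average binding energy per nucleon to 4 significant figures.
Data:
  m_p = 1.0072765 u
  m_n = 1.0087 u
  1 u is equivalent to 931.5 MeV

Total constituent mass: 39 × 1.0072765 + 46 × 1.0087 = 85.6839835 u
Mass defect Δm = 85.6839835 − 84.8980 = 0.7859835 u
Converting to energy: 0.7859835 u × 931.5 MeV/u = 732.144 MeV
Dividing by A = 85 gives 8.613 MeV per nucleon.

8.613 MeV/nucleon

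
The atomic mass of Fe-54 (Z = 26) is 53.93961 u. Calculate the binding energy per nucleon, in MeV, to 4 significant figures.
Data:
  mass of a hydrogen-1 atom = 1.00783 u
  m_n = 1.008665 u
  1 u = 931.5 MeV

Mass of separated nucleons = 26(1.00783) + 28(1.008665) = 26.20358 + 28.242620 = 54.446200 u
Mass defect Δm = 54.446200 − 53.93961 = 0.506590 u
Converting to energy: 0.506590 u × 931.5 MeV/u = 471.889 MeV
BE/A = 471.889 MeV / 54 = 8.739 MeV/nucleon

8.739 MeV/nucleon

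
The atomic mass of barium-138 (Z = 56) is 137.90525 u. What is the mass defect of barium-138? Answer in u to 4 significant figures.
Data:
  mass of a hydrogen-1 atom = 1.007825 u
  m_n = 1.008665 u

Total constituent mass: 56 × 1.007825 + 82 × 1.008665 = 139.148730 u
The mass defect is 139.148730 − 137.90525 = 1.243480 u.

1.243 u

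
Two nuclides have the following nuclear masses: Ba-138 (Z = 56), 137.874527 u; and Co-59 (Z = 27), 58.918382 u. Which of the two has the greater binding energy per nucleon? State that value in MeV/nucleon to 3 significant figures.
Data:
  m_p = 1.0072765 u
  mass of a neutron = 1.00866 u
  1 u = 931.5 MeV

Co-59; 8.77 MeV/nucleon

Ba-138: Σm = 56(1.0072765) + 82(1.00866) = 139.1176040 u; Δm = 1.2430770 u; E_B = 1157.9 MeV; E_B/A = 8.391 MeV
Co-59: Σm = 27(1.0072765) + 32(1.00866) = 59.4735855 u; Δm = 0.5552035 u; E_B = 517.17 MeV; E_B/A = 8.766 MeV
Co-59 has the higher binding energy per nucleon, so it is the more tightly bound nucleus.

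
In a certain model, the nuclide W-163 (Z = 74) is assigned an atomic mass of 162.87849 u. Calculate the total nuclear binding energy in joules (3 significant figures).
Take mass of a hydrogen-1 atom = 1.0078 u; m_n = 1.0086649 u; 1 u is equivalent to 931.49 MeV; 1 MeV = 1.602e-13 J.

2.19e-10 J

Σm = 74·m(¹H) + 89·m_n = 74.5772 + 89.7711761 = 164.3483761 u
The mass defect is 164.3483761 − 162.87849 = 1.4698861 u.
Binding energy = Δm·c² = 1.4698861 × 931.49 MeV/u = 1369.18 MeV
In joules: 1369.18 MeV × 1.602e-13 J/MeV = 2.1934e-10 J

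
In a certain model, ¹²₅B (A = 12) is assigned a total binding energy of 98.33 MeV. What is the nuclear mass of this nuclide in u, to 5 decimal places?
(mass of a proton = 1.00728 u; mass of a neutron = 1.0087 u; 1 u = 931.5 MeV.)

Mass defect = 98.33 MeV / (931.5 MeV/u) = 0.1055609 u
Constituent mass = 5(1.00728) + 7(1.0087) = 12.09730 u
Nuclear mass = 12.09730 − 0.1055609 = 11.9917391 u ≈ 11.99174 u (to 5 decimal places)

11.99174 u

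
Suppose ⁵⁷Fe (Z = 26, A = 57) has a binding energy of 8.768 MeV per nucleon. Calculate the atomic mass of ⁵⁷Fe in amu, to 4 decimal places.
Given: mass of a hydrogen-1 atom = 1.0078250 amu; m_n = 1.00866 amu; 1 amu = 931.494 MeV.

Total binding energy = 57 × 8.768 = 499.776 MeV
Mass defect = 499.776 MeV / (931.494 MeV/amu) = 0.536532 amu
Constituent mass = 26(1.0078250) + 31(1.00866) = 57.4719100 amu
Atomic mass = 57.4719100 − 0.536532 = 56.9353780 amu ≈ 56.9354 amu (to 4 decimal places)

56.9354 amu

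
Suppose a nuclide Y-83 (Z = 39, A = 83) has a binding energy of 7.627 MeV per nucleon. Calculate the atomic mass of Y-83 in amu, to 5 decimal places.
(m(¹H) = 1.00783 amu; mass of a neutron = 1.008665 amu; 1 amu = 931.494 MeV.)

Total binding energy = 83 × 7.627 = 633.041 MeV
Mass defect = 633.041 MeV / (931.494 MeV/amu) = 0.6795975 amu
Constituent mass = 39(1.00783) + 44(1.008665) = 83.686630 amu
Atomic mass = 83.686630 − 0.6795975 = 83.0070325 amu ≈ 83.00703 amu (to 5 decimal places)

83.00703 amu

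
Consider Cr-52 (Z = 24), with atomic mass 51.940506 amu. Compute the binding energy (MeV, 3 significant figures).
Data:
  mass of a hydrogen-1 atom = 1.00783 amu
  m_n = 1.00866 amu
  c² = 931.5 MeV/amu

456 MeV

Z = 24, so N = A − Z = 52 − 24 = 28.
Mass of separated nucleons = 24(1.00783) + 28(1.00866) = 24.18792 + 28.24248 = 52.43040 amu
Δm = 52.43040 − 51.940506 = 0.489894 amu
E_B = 0.489894 × 931.5 = 456.336 MeV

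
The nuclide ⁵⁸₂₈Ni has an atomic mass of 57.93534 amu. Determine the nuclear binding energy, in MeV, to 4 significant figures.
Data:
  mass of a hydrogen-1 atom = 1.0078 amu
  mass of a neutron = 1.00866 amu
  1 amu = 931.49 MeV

505.7 MeV

Total constituent mass: 28 × 1.0078 + 30 × 1.00866 = 58.47820 amu
Δm = 58.47820 − 57.93534 = 0.54286 amu
Binding energy = Δm·c² = 0.54286 × 931.49 MeV/amu = 505.669 MeV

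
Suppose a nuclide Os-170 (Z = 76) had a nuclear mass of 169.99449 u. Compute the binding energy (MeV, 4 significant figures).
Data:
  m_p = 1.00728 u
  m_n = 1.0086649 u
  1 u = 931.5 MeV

1279 MeV

Σm = 76·m_p + 94·m_n = 76.55328 + 94.8145006 = 171.3677806 u
The mass defect is 171.3677806 − 169.99449 = 1.3732906 u.
Binding energy = Δm·c² = 1.3732906 × 931.5 MeV/u = 1279.22 MeV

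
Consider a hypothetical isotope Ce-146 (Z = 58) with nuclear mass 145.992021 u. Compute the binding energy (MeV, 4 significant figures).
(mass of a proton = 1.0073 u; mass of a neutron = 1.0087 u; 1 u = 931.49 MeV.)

1115 MeV

Total constituent mass: 58 × 1.0073 + 88 × 1.0087 = 147.1890 u
Δm = 147.1890 − 145.992021 = 1.196979 u
Binding energy = Δm·c² = 1.196979 × 931.49 MeV/u = 1114.97 MeV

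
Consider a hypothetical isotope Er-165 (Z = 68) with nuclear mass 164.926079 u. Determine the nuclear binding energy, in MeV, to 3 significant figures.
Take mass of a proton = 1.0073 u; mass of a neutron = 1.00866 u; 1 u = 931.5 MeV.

Z = 68, so N = A − Z = 165 − 68 = 97.
Total constituent mass: 68 × 1.0073 + 97 × 1.00866 = 166.33642 u
Mass defect Δm = 166.33642 − 164.926079 = 1.410341 u
Converting to energy: 1.410341 u × 931.5 MeV/u = 1313.73 MeV

1310 MeV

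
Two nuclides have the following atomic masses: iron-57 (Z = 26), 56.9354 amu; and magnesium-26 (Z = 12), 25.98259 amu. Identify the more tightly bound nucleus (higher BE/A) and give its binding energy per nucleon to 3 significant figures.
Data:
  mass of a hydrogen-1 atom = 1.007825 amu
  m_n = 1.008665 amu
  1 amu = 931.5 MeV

iron-57; 8.77 MeV/nucleon

iron-57: Σm = 26(1.007825) + 31(1.008665) = 57.472065 amu; Δm = 0.536665 amu; E_B = 499.90 MeV; E_B/A = 8.770 MeV
magnesium-26: Σm = 12(1.007825) + 14(1.008665) = 26.215210 amu; Δm = 0.232620 amu; E_B = 216.69 MeV; E_B/A = 8.334 MeV
iron-57 has the higher binding energy per nucleon, so it is the more tightly bound nucleus.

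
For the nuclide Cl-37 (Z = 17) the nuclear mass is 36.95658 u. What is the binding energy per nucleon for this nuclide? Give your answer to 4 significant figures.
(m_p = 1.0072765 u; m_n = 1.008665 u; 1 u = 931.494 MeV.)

The nucleus contains 17 protons and 37 − 17 = 20 neutrons.
Mass of separated nucleons = 17(1.0072765) + 20(1.008665) = 17.1237005 + 20.173300 = 37.2970005 u
The mass defect is 37.2970005 − 36.95658 = 0.3404205 u.
Binding energy = Δm·c² = 0.3404205 × 931.494 MeV/u = 317.100 MeV
Dividing by A = 37 gives 8.570 MeV per nucleon.

8.570 MeV/nucleon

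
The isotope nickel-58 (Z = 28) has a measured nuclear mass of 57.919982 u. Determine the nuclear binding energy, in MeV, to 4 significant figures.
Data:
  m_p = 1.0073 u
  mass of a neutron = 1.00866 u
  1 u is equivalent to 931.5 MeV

The nucleus contains 28 protons and 58 − 28 = 30 neutrons.
Total constituent mass: 28 × 1.0073 + 30 × 1.00866 = 58.46420 u
Δm = 58.46420 − 57.919982 = 0.544218 u
Converting to energy: 0.544218 u × 931.5 MeV/u = 506.939 MeV

506.9 MeV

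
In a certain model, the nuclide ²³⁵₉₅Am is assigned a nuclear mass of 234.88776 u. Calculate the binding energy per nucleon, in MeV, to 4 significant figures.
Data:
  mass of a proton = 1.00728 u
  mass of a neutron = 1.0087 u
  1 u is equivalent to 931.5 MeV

8.014 MeV/nucleon

The nucleus contains 95 protons and 235 − 95 = 140 neutrons.
Total constituent mass: 95 × 1.00728 + 140 × 1.0087 = 236.90960 u
Δm = 236.90960 − 234.88776 = 2.02184 u
Converting to energy: 2.02184 u × 931.5 MeV/u = 1883.34 MeV
Per nucleon: 1883.34 / 235 = 8.014 MeV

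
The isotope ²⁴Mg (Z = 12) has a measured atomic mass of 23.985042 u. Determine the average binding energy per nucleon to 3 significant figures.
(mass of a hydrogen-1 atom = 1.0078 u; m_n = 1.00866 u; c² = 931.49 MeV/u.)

8.25 MeV/nucleon

Σm = 12·m(¹H) + 12·m_n = 12.0936 + 12.10392 = 24.19752 u
Mass defect Δm = 24.19752 − 23.985042 = 0.212478 u
E_B = 0.212478 × 931.49 = 197.921 MeV
BE/A = 197.921 MeV / 24 = 8.247 MeV/nucleon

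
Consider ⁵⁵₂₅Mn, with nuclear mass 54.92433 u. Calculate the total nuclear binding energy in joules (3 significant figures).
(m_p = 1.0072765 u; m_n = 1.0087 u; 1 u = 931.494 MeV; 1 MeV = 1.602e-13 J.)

7.74e-11 J

With 25 protons and 30 neutrons (A = 55):
Mass of separated nucleons = 25(1.0072765) + 30(1.0087) = 25.1819125 + 30.2610 = 55.4429125 u
Δm = 55.4429125 − 54.92433 = 0.5185825 u
Binding energy = Δm·c² = 0.5185825 × 931.494 MeV/u = 483.056 MeV
In joules: 483.056 MeV × 1.602e-13 J/MeV = 7.7386e-11 J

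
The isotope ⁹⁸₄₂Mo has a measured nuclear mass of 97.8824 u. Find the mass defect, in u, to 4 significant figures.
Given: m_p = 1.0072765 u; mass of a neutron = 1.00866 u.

With 42 protons and 56 neutrons (A = 98):
Σm = 42·m_p + 56·m_n = 42.3056130 + 56.48496 = 98.7905730 u
The mass defect is 98.7905730 − 97.8824 = 0.9081730 u.

0.9082 u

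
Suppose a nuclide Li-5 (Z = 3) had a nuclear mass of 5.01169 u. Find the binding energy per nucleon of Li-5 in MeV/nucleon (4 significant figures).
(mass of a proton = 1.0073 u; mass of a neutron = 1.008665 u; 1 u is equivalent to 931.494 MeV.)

With 3 protons and 2 neutrons (A = 5):
Σm = 3·m_p + 2·m_n = 3.0219 + 2.017330 = 5.039230 u
Δm = 5.039230 − 5.01169 = 0.027540 u
E_B = 0.027540 × 931.494 = 25.6533 MeV
Per nucleon: 25.6533 / 5 = 5.131 MeV

5.131 MeV/nucleon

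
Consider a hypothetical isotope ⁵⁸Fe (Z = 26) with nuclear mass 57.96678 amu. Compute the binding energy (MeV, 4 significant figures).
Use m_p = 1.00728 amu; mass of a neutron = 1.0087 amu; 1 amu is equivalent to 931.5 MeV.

466.6 MeV

Mass of separated nucleons = 26(1.00728) + 32(1.0087) = 26.18928 + 32.2784 = 58.46768 amu
Δm = 58.46768 − 57.96678 = 0.50090 amu
Converting to energy: 0.50090 amu × 931.5 MeV/amu = 466.588 MeV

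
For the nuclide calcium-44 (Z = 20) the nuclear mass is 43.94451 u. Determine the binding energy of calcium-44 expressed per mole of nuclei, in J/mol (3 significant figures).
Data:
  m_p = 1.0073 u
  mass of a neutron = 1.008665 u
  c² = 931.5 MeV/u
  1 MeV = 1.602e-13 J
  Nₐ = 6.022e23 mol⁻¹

3.68e+13 J/mol

Σm = 20·m_p + 24·m_n = 20.1460 + 24.207960 = 44.353960 u
The mass defect is 44.353960 − 43.94451 = 0.409450 u.
Converting to energy: 0.409450 u × 931.5 MeV/u = 381.403 MeV
Per nucleus in joules: 381.403 MeV × 1.602e-13 J/MeV = 6.1101e-11 J
Per mole: 6.1101e-11 J × 6.022e23 mol⁻¹ = 3.6795e+13 J/mol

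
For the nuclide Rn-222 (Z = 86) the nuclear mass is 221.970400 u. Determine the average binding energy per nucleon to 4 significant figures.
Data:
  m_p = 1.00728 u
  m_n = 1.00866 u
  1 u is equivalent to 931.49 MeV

7.693 MeV/nucleon

Z = 86, so N = A − Z = 222 − 86 = 136.
Σm = 86·m_p + 136·m_n = 86.62608 + 137.17776 = 223.80384 u
Mass defect Δm = 223.80384 − 221.970400 = 1.833440 u
E_B = 1.833440 × 931.49 = 1707.83 MeV
Dividing by A = 222 gives 7.693 MeV per nucleon.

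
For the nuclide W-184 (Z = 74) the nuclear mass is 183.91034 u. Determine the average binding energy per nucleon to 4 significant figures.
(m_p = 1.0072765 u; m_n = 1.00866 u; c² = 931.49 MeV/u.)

Σm = 74·m_p + 110·m_n = 74.5384610 + 110.95260 = 185.4910610 u
Δm = 185.4910610 − 183.91034 = 1.5807210 u
E_B = 1.5807210 × 931.49 = 1472.43 MeV
Per nucleon: 1472.43 / 184 = 8.002 MeV

8.002 MeV/nucleon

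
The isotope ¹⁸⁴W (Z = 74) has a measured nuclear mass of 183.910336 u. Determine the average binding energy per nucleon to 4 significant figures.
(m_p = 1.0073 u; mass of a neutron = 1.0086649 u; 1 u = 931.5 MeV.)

8.014 MeV/nucleon

Σm = 74·m_p + 110·m_n = 74.5402 + 110.9531390 = 185.4933390 u
The mass defect is 185.4933390 − 183.910336 = 1.5830030 u.
Converting to energy: 1.5830030 u × 931.5 MeV/u = 1474.57 MeV
BE/A = 1474.57 MeV / 184 = 8.014 MeV/nucleon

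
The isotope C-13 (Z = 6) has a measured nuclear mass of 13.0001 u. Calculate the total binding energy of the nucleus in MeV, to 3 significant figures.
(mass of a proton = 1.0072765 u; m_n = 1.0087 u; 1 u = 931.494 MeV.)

Mass of separated nucleons = 6(1.0072765) + 7(1.0087) = 6.0436590 + 7.0609 = 13.1045590 u
Mass defect Δm = 13.1045590 − 13.0001 = 0.1044590 u
E_B = 0.1044590 × 931.494 = 97.3029 MeV

97.3 MeV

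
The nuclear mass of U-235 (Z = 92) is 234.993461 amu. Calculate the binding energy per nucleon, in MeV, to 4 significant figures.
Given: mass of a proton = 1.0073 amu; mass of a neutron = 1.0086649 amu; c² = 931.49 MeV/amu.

7.599 MeV/nucleon

Σm = 92·m_p + 143·m_n = 92.6716 + 144.2390807 = 236.9106807 amu
Δm = 236.9106807 − 234.993461 = 1.9172197 amu
Binding energy = Δm·c² = 1.9172197 × 931.49 MeV/amu = 1785.87 MeV
BE/A = 1785.87 MeV / 235 = 7.599 MeV/nucleon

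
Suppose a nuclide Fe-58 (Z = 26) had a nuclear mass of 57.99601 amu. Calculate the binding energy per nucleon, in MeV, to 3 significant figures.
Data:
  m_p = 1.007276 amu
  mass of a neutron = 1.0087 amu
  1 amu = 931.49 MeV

7.57 MeV/nucleon

Z = 26, so N = A − Z = 58 − 26 = 32.
Σm = 26·m_p + 32·m_n = 26.189176 + 32.2784 = 58.467576 amu
Mass defect Δm = 58.467576 − 57.99601 = 0.471566 amu
Converting to energy: 0.471566 amu × 931.49 MeV/amu = 439.259 MeV
Per nucleon: 439.259 / 58 = 7.573 MeV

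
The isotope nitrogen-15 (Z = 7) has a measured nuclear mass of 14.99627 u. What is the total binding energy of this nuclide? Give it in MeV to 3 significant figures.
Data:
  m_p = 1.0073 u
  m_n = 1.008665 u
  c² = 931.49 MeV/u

116 MeV

Mass of separated nucleons = 7(1.0073) + 8(1.008665) = 7.0511 + 8.069320 = 15.120420 u
Mass defect Δm = 15.120420 − 14.99627 = 0.124150 u
Binding energy = Δm·c² = 0.124150 × 931.49 MeV/u = 115.644 MeV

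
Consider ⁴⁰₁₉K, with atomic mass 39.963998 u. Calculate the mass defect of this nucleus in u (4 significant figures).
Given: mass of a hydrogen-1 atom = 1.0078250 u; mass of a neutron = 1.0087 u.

0.3674 u

Mass of separated nucleons = 19(1.0078250) + 21(1.0087) = 19.1486750 + 21.1827 = 40.3313750 u
The mass defect is 40.3313750 − 39.963998 = 0.3673770 u.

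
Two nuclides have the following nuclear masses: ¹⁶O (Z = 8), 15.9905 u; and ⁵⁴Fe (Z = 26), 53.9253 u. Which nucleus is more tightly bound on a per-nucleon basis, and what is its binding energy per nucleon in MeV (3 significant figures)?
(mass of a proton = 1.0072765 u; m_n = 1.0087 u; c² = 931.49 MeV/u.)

⁵⁴Fe; 8.75 MeV/nucleon

¹⁶O: Σm = 8(1.0072765) + 8(1.0087) = 16.1278120 u; Δm = 0.1373120 u; E_B = 127.90 MeV; E_B/A = 7.994 MeV
⁵⁴Fe: Σm = 26(1.0072765) + 28(1.0087) = 54.4327890 u; Δm = 0.5074890 u; E_B = 472.72 MeV; E_B/A = 8.754 MeV
⁵⁴Fe has the higher binding energy per nucleon, so it is the more tightly bound nucleus.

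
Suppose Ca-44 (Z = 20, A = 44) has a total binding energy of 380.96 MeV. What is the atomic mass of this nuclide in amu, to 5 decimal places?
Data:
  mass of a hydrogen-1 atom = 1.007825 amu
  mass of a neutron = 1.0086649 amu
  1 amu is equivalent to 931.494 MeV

Mass defect = 380.96 MeV / (931.494 MeV/amu) = 0.4089774 amu
Constituent mass = 20(1.007825) + 24(1.0086649) = 44.3644576 amu
Atomic mass = 44.3644576 − 0.4089774 = 43.9554802 amu ≈ 43.95548 amu (to 5 decimal places)

43.95548 amu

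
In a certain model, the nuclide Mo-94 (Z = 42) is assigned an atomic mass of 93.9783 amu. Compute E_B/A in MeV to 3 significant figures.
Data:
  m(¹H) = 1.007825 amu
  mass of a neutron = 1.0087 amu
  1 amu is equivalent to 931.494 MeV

7.95 MeV/nucleon

Total constituent mass: 42 × 1.007825 + 52 × 1.0087 = 94.781050 amu
Δm = 94.781050 − 93.9783 = 0.802750 amu
Converting to energy: 0.802750 amu × 931.494 MeV/amu = 747.757 MeV
BE/A = 747.757 MeV / 94 = 7.9549 MeV/nucleon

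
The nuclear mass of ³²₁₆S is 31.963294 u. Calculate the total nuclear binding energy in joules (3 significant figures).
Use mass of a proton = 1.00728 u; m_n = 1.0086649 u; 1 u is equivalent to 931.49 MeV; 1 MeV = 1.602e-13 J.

Σm = 16·m_p + 16·m_n = 16.11648 + 16.1386384 = 32.2551184 u
Δm = 32.2551184 − 31.963294 = 0.2918244 u
Converting to energy: 0.2918244 u × 931.49 MeV/u = 271.832 MeV
In joules: 271.832 MeV × 1.602e-13 J/MeV = 4.3547e-11 J

4.35e-11 J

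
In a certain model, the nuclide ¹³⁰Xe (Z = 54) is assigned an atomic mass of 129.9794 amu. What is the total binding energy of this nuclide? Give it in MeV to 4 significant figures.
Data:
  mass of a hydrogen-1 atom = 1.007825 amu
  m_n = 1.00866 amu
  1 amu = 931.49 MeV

Total constituent mass: 54 × 1.007825 + 76 × 1.00866 = 131.080710 amu
The mass defect is 131.080710 − 129.9794 = 1.101310 amu.
E_B = 1.101310 × 931.49 = 1025.86 MeV

1026 MeV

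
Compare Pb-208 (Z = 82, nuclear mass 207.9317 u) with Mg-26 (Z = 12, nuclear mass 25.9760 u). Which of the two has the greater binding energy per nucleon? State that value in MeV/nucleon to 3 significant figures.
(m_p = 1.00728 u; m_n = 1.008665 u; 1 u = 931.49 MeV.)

Pb-208: Σm = 82(1.00728) + 126(1.008665) = 209.688750 u; Δm = 1.757050 u; E_B = 1636.7 MeV; E_B/A = 7.869 MeV
Mg-26: Σm = 12(1.00728) + 14(1.008665) = 26.208670 u; Δm = 0.232670 u; E_B = 216.73 MeV; E_B/A = 8.336 MeV
Mg-26 has the higher binding energy per nucleon, so it is the more tightly bound nucleus.

Mg-26; 8.34 MeV/nucleon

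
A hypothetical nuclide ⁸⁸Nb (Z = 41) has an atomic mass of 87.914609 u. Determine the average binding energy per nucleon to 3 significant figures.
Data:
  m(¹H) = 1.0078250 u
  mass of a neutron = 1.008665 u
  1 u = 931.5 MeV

8.61 MeV/nucleon

The nucleus contains 41 protons and 88 − 41 = 47 neutrons.
Mass of separated nucleons = 41(1.0078250) + 47(1.008665) = 41.3208250 + 47.407255 = 88.7280800 u
Δm = 88.7280800 − 87.914609 = 0.8134710 u
Binding energy = Δm·c² = 0.8134710 × 931.5 MeV/u = 757.748 MeV
BE/A = 757.748 MeV / 88 = 8.611 MeV/nucleon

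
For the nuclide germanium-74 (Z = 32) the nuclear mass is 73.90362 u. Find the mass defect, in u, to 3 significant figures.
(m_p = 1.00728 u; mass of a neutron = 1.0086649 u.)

0.693 u

Σm = 32·m_p + 42·m_n = 32.23296 + 42.3639258 = 74.5968858 u
Δm = 74.5968858 − 73.90362 = 0.6932658 u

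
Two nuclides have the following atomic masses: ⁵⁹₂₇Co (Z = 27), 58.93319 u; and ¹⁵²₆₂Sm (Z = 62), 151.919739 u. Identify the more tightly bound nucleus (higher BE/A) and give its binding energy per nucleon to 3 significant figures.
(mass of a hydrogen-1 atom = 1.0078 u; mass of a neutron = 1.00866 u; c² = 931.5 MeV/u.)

⁵⁹₂₇Co: Σm = 27(1.0078) + 32(1.00866) = 59.48772 u; Δm = 0.55453 u; E_B = 516.5447 MeV; E_B/A = 8.75499 MeV
¹⁵²₆₂Sm: Σm = 62(1.0078) + 90(1.00866) = 153.26300 u; Δm = 1.343261 u; E_B = 1251.2 MeV; E_B/A = 8.232 MeV
⁵⁹₂₇Co has the higher binding energy per nucleon, so it is the more tightly bound nucleus.

⁵⁹₂₇Co; 8.75 MeV/nucleon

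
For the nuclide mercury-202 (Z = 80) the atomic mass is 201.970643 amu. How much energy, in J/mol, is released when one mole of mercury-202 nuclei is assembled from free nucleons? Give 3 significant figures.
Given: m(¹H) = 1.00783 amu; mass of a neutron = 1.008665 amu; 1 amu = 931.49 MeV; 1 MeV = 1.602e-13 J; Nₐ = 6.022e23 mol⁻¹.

Total constituent mass: 80 × 1.00783 + 122 × 1.008665 = 203.683530 amu
Mass defect Δm = 203.683530 − 201.970643 = 1.712887 amu
Converting to energy: 1.712887 amu × 931.49 MeV/amu = 1595.54 MeV
Per nucleus in joules: 1595.54 MeV × 1.602e-13 J/MeV = 2.5561e-10 J
Per mole: 2.5561e-10 J × 6.022e23 mol⁻¹ = 1.5393e+14 J/mol

1.54e+14 J/mol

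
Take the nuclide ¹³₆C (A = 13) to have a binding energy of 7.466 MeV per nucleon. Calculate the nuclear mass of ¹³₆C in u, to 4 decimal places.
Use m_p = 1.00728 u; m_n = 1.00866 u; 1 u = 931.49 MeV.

Total binding energy = 13 × 7.466 = 97.058 MeV
Mass defect = 97.058 MeV / (931.49 MeV/u) = 0.104197 u
Constituent mass = 6(1.00728) + 7(1.00866) = 13.10430 u
Nuclear mass = 13.10430 − 0.104197 = 13.000103 u ≈ 13.0001 u (to 4 decimal places)

13.0001 u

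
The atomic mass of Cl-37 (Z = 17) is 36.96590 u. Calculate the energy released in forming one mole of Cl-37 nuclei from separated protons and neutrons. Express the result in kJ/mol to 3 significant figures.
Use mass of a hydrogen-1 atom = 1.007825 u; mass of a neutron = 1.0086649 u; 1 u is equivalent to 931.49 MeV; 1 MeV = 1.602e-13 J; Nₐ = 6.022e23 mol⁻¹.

3.06e+10 kJ/mol

Total constituent mass: 17 × 1.007825 + 20 × 1.0086649 = 37.3063230 u
Mass defect Δm = 37.3063230 − 36.96590 = 0.3404230 u
Binding energy = Δm·c² = 0.3404230 × 931.49 MeV/u = 317.101 MeV
Per nucleus in joules: 317.101 MeV × 1.602e-13 J/MeV = 5.0800e-11 J
Per mole: 5.0800e-11 J × 6.022e23 mol⁻¹ = 3.0592e+13 J/mol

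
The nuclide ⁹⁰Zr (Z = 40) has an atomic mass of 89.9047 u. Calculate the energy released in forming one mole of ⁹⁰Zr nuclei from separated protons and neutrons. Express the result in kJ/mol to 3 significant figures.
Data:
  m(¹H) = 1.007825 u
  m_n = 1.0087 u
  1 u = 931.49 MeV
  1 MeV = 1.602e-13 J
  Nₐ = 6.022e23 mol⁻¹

7.58e+10 kJ/mol

Mass of separated nucleons = 40(1.007825) + 50(1.0087) = 40.313000 + 50.4350 = 90.748000 u
Mass defect Δm = 90.748000 − 89.9047 = 0.843300 u
Converting to energy: 0.843300 u × 931.49 MeV/u = 785.526 MeV
Per nucleus in joules: 785.526 MeV × 1.602e-13 J/MeV = 1.2584e-10 J
Per mole: 1.2584e-10 J × 6.022e23 mol⁻¹ = 7.5781e+13 J/mol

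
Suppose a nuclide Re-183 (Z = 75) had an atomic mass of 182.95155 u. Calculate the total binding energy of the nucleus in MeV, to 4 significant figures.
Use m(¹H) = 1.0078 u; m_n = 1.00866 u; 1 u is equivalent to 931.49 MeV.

1461 MeV

With 75 protons and 108 neutrons (A = 183):
Total constituent mass: 75 × 1.0078 + 108 × 1.00866 = 184.52028 u
The mass defect is 184.52028 − 182.95155 = 1.56873 u.
Binding energy = Δm·c² = 1.56873 × 931.49 MeV/u = 1461.26 MeV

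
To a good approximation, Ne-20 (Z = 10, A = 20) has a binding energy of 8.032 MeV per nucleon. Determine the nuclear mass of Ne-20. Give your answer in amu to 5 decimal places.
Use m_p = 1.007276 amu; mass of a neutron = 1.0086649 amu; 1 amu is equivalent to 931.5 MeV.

Total binding energy = 20 × 8.032 = 160.640 MeV
Mass defect = 160.640 MeV / (931.5 MeV/amu) = 0.1724530 amu
Constituent mass = 10(1.007276) + 10(1.0086649) = 20.1594090 amu
Nuclear mass = 20.1594090 − 0.1724530 = 19.9869560 amu ≈ 19.98696 amu (to 5 decimal places)

19.98696 amu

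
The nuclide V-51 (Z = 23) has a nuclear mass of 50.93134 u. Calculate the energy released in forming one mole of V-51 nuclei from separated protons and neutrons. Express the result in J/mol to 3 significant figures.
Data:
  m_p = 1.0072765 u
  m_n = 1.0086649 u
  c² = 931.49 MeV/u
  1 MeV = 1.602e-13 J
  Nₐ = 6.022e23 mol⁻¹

Z = 23, so N = A − Z = 51 − 23 = 28.
Total constituent mass: 23 × 1.0072765 + 28 × 1.0086649 = 51.4099767 u
Mass defect Δm = 51.4099767 − 50.93134 = 0.4786367 u
Binding energy = Δm·c² = 0.4786367 × 931.49 MeV/u = 445.845 MeV
Per nucleus in joules: 445.845 MeV × 1.602e-13 J/MeV = 7.1424e-11 J
Per mole: 7.1424e-11 J × 6.022e23 mol⁻¹ = 4.3012e+13 J/mol

4.30e+13 J/mol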